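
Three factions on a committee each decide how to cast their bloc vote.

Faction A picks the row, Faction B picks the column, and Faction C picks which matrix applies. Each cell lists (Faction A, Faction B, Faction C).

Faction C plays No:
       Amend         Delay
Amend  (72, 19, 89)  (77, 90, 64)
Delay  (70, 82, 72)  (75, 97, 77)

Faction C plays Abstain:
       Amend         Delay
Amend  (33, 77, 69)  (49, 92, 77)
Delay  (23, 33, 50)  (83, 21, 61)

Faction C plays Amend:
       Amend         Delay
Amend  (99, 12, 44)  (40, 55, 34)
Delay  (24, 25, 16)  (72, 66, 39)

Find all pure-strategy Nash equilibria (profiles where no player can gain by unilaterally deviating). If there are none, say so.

Faction A against (Amend, No): payoffs 72, 70 → best response Amend.
Faction A against (Amend, Abstain): payoffs 33, 23 → best response Amend.
Faction A against (Amend, Amend): payoffs 99, 24 → best response Amend.
Faction A against (Delay, No): payoffs 77, 75 → best response Amend.
Faction A against (Delay, Abstain): payoffs 49, 83 → best response Delay.
Faction A against (Delay, Amend): payoffs 40, 72 → best response Delay.
Faction B against (Amend, No): payoffs 19, 90 → best response Delay.
Faction B against (Amend, Abstain): payoffs 77, 92 → best response Delay.
Faction B against (Amend, Amend): payoffs 12, 55 → best response Delay.
Faction B against (Delay, No): payoffs 82, 97 → best response Delay.
Faction B against (Delay, Abstain): payoffs 33, 21 → best response Amend.
Faction B against (Delay, Amend): payoffs 25, 66 → best response Delay.
Faction C against (Amend, Amend): payoffs 89, 69, 44 → best response No.
Faction C against (Amend, Delay): payoffs 64, 77, 34 → best response Abstain.
Faction C against (Delay, Amend): payoffs 72, 50, 16 → best response No.
Faction C against (Delay, Delay): payoffs 77, 61, 39 → best response No.
No profile is a mutual best response for all players.

This game has no pure Nash equilibrium.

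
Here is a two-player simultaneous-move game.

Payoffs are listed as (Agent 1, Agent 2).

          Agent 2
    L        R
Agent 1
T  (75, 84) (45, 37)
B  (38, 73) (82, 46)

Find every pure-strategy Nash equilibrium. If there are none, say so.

Pure NE: (T, L)

Agent 1 against L: payoffs 75, 38 → best response T.
Agent 1 against R: payoffs 45, 82 → best response B.
Agent 2 against T: payoffs 84, 37 → best response L.
Agent 2 against B: payoffs 73, 46 → best response L.
Mutual best responses: (T, L).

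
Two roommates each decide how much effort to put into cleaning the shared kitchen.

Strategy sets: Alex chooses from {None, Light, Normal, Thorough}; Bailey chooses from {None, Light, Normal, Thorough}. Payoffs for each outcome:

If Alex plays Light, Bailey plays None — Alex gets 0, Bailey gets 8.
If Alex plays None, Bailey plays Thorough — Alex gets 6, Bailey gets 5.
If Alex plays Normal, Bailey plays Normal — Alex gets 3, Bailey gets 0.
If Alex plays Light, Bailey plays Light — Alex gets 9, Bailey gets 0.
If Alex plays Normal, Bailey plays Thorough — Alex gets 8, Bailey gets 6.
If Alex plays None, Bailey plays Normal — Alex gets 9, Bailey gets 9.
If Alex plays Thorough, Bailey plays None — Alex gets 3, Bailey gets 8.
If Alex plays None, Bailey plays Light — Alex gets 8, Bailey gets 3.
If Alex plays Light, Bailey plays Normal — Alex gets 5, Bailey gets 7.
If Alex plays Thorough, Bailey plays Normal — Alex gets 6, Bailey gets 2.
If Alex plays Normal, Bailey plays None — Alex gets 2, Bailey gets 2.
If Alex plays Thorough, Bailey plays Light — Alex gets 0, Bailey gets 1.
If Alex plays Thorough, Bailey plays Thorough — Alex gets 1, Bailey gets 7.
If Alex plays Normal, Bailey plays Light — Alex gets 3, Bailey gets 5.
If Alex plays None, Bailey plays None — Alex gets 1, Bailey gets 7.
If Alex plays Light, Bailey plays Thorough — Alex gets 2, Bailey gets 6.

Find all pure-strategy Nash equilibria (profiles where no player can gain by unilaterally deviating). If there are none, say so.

For each player, find the best response to each opponent profile; mutual best responses are the pure NE.
Alex against None: payoffs 1, 0, 2, 3 → best response Thorough.
Alex against Light: payoffs 8, 9, 3, 0 → best response Light.
Alex against Normal: payoffs 9, 5, 3, 6 → best response None.
Alex against Thorough: payoffs 6, 2, 8, 1 → best response Normal.
Bailey against None: payoffs 7, 3, 9, 5 → best response Normal.
Bailey against Light: payoffs 8, 0, 7, 6 → best response None.
Bailey against Normal: payoffs 2, 5, 0, 6 → best response Thorough.
Bailey against Thorough: payoffs 8, 1, 2, 7 → best response None.
Mutual best responses: (None, Normal); (Normal, Thorough); (Thorough, None).

Pure-strategy Nash equilibria: (None, Normal), (Normal, Thorough), (Thorough, None)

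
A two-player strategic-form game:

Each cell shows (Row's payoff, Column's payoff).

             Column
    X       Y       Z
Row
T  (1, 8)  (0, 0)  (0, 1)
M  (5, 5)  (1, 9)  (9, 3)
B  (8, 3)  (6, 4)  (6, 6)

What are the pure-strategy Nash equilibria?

This game has no pure Nash equilibrium.

(T, X): Row can switch to M (1 → 5). Not NE.
(T, Y): Row can switch to M (0 → 1). Not NE.
(T, Z): Row can switch to M (0 → 9). Not NE.
(M, X): Row can switch to B (5 → 8). Not NE.
(M, Y): Row can switch to B (1 → 6). Not NE.
(M, Z): Column can switch to X (3 → 5). Not NE.
(B, X): Column can switch to Y (3 → 4). Not NE.
(B, Y): Column can switch to Z (4 → 6). Not NE.
(B, Z): Row can switch to M (6 → 9). Not NE.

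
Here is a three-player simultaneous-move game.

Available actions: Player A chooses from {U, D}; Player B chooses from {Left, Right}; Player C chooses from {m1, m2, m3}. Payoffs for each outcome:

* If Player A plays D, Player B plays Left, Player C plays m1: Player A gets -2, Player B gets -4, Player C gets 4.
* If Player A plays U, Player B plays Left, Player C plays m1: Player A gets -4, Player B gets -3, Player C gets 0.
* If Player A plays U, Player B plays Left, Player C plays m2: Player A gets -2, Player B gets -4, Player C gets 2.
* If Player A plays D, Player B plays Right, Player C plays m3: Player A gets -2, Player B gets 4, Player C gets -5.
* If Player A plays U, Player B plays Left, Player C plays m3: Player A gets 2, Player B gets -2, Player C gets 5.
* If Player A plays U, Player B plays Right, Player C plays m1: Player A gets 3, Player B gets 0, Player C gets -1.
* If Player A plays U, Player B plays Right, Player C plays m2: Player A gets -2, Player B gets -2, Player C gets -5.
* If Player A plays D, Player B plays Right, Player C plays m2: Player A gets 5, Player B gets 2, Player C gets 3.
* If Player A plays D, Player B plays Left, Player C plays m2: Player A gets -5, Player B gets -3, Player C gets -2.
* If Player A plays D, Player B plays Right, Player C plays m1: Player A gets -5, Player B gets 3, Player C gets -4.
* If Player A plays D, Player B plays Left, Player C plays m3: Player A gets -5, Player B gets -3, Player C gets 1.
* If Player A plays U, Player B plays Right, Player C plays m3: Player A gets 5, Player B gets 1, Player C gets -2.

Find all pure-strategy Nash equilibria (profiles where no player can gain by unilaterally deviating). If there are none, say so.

Mark each player's best response to every combination of opponents' strategies; a profile where every player is best-responding is a pure Nash equilibrium.
Player A against (Left, m1): payoffs -4, -2 → best response D.
Player A against (Left, m2): payoffs -2, -5 → best response U.
Player A against (Left, m3): payoffs 2, -5 → best response U.
Player A against (Right, m1): payoffs 3, -5 → best response U.
Player A against (Right, m2): payoffs -2, 5 → best response D.
Player A against (Right, m3): payoffs 5, -2 → best response U.
Player B against (U, m1): payoffs -3, 0 → best response Right.
Player B against (U, m2): payoffs -4, -2 → best response Right.
Player B against (U, m3): payoffs -2, 1 → best response Right.
Player B against (D, m1): payoffs -4, 3 → best response Right.
Player B against (D, m2): payoffs -3, 2 → best response Right.
Player B against (D, m3): payoffs -3, 4 → best response Right.
Player C against (U, Left): payoffs 0, 2, 5 → best response m3.
Player C against (U, Right): payoffs -1, -5, -2 → best response m1.
Player C against (D, Left): payoffs 4, -2, 1 → best response m1.
Player C against (D, Right): payoffs -4, 3, -5 → best response m2.
Mutual best responses: (U, Right, m1); (D, Right, m2).

Pure-strategy Nash equilibria: (U, Right, m1), (D, Right, m2)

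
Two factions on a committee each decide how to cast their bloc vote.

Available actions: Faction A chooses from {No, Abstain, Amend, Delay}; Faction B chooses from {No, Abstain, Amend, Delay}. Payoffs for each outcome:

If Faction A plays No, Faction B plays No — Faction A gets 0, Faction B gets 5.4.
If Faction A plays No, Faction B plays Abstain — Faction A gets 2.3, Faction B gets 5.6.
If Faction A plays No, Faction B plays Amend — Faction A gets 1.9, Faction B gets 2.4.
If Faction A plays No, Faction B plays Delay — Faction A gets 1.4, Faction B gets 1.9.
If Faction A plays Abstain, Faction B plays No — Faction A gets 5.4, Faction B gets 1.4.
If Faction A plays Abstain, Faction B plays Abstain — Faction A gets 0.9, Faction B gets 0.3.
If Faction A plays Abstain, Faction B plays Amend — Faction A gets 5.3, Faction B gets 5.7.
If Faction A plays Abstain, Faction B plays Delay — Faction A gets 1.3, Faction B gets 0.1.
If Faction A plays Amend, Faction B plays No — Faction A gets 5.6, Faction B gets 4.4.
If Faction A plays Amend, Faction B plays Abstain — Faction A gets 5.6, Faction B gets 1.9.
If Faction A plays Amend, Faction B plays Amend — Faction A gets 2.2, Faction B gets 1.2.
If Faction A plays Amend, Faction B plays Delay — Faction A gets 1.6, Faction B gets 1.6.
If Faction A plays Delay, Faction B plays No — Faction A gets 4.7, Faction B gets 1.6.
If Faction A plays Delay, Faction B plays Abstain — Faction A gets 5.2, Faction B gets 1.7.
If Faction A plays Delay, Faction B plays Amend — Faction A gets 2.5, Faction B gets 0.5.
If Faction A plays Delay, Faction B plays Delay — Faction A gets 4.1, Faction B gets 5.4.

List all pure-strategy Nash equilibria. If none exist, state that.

Check each profile: it is a Nash equilibrium iff no player can strictly gain by switching unilaterally.
(No, No): Faction A can switch to Abstain (0 → 5.4). Not NE.
(No, Abstain): Faction A can switch to Amend (2.3 → 5.6). Not NE.
(No, Amend): Faction A can switch to Abstain (1.9 → 5.3). Not NE.
(No, Delay): Faction A can switch to Amend (1.4 → 1.6). Not NE.
(Abstain, No): Faction A can switch to Amend (5.4 → 5.6). Not NE.
(Abstain, Abstain): Faction A can switch to No (0.9 → 2.3). Not NE.
(Abstain, Amend): Faction A gets 5.3, best alternative 2.5; Faction B gets 5.7, best alternative 1.4. No profitable deviation — NE.
(Amend, No): Faction A gets 5.6, best alternative 5.4; Faction B gets 4.4, best alternative 1.9. No profitable deviation — NE.
(Delay, Delay): Faction A gets 4.1, best alternative 1.6; Faction B gets 5.4, best alternative 1.7. No profitable deviation — NE.
(The remaining 7 profiles each have a profitable deviation by the same check.)

(Abstain, Amend); (Amend, No); (Delay, Delay)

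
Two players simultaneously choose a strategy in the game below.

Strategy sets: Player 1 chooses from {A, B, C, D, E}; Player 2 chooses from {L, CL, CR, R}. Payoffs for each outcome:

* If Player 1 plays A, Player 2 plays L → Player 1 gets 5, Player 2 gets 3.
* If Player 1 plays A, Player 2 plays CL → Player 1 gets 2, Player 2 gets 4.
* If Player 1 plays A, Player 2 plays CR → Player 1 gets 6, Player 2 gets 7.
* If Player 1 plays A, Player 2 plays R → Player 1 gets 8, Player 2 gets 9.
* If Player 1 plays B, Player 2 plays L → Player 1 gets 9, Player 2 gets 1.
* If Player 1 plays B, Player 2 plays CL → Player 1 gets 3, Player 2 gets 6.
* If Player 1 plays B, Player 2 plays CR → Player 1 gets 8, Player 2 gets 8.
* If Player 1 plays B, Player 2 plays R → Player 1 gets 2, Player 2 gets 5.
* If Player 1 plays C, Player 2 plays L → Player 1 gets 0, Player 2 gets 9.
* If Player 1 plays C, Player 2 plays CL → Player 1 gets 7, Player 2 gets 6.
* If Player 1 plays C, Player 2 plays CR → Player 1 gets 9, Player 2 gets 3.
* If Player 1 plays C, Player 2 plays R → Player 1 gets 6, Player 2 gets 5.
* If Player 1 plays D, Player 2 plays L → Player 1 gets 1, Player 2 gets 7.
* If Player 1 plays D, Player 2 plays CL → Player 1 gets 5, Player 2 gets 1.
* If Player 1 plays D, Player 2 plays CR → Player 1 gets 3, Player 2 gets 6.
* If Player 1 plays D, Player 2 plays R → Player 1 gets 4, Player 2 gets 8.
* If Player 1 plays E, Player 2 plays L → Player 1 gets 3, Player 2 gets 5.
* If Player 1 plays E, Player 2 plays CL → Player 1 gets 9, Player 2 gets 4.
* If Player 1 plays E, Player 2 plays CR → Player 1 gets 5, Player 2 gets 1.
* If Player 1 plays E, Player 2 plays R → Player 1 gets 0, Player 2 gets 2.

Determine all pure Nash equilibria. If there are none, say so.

Player 1 against L: payoffs 5, 9, 0, 1, 3 → best response B.
Player 1 against CL: payoffs 2, 3, 7, 5, 9 → best response E.
Player 1 against CR: payoffs 6, 8, 9, 3, 5 → best response C.
Player 1 against R: payoffs 8, 2, 6, 4, 0 → best response A.
Player 2 against A: payoffs 3, 4, 7, 9 → best response R.
Player 2 against B: payoffs 1, 6, 8, 5 → best response CR.
Player 2 against C: payoffs 9, 6, 3, 5 → best response L.
Player 2 against D: payoffs 7, 1, 6, 8 → best response R.
Player 2 against E: payoffs 5, 4, 1, 2 → best response L.
Mutual best responses: (A, R).

(A, R)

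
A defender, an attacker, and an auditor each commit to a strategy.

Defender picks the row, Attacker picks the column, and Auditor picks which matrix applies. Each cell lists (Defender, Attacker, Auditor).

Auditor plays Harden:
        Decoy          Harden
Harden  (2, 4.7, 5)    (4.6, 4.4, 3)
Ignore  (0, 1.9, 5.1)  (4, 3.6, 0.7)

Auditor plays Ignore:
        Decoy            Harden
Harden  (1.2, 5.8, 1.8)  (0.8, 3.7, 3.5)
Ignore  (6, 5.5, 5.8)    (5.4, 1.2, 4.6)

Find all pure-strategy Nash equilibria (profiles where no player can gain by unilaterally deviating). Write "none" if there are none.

Defender against (Decoy, Harden): payoffs 2, 0 → best response Harden.
Defender against (Decoy, Ignore): payoffs 1.2, 6 → best response Ignore.
Defender against (Harden, Harden): payoffs 4.6, 4 → best response Harden.
Defender against (Harden, Ignore): payoffs 0.8, 5.4 → best response Ignore.
Attacker against (Harden, Harden): payoffs 4.7, 4.4 → best response Decoy.
Attacker against (Harden, Ignore): payoffs 5.8, 3.7 → best response Decoy.
Attacker against (Ignore, Harden): payoffs 1.9, 3.6 → best response Harden.
Attacker against (Ignore, Ignore): payoffs 5.5, 1.2 → best response Decoy.
Auditor against (Harden, Decoy): payoffs 5, 1.8 → best response Harden.
Auditor against (Harden, Harden): payoffs 3, 3.5 → best response Ignore.
Auditor against (Ignore, Decoy): payoffs 5.1, 5.8 → best response Ignore.
Auditor against (Ignore, Harden): payoffs 0.7, 4.6 → best response Ignore.
Mutual best responses: (Harden, Decoy, Harden); (Ignore, Decoy, Ignore).

The pure Nash equilibria are (Harden, Decoy, Harden); (Ignore, Decoy, Ignore).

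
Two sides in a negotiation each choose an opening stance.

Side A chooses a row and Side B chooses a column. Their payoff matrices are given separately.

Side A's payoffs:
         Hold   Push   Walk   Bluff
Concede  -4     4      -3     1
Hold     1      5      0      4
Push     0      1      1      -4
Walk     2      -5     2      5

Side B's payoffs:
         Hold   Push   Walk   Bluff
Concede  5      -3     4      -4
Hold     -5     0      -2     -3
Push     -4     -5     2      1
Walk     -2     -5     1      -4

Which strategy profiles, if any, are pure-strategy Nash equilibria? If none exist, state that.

The pure Nash equilibria are (Hold, Push) and (Walk, Walk).

Side A against Hold: payoffs -4, 1, 0, 2 → best response Walk.
Side A against Push: payoffs 4, 5, 1, -5 → best response Hold.
Side A against Walk: payoffs -3, 0, 1, 2 → best response Walk.
Side A against Bluff: payoffs 1, 4, -4, 5 → best response Walk.
Side B against Concede: payoffs 5, -3, 4, -4 → best response Hold.
Side B against Hold: payoffs -5, 0, -2, -3 → best response Push.
Side B against Push: payoffs -4, -5, 2, 1 → best response Walk.
Side B against Walk: payoffs -2, -5, 1, -4 → best response Walk.
Mutual best responses: (Hold, Push); (Walk, Walk).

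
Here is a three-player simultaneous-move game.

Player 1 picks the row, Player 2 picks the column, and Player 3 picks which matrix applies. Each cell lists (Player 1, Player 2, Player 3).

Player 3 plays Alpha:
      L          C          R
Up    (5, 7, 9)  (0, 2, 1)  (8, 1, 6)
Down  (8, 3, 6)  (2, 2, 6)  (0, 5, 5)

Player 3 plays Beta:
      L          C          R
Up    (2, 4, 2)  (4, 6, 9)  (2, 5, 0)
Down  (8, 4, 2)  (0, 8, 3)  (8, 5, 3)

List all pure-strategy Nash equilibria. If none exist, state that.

Player 1 against (L, Alpha): payoffs 5, 8 → best response Down.
Player 1 against (L, Beta): payoffs 2, 8 → best response Down.
Player 1 against (C, Alpha): payoffs 0, 2 → best response Down.
Player 1 against (C, Beta): payoffs 4, 0 → best response Up.
Player 1 against (R, Alpha): payoffs 8, 0 → best response Up.
Player 1 against (R, Beta): payoffs 2, 8 → best response Down.
Player 2 against (Up, Alpha): payoffs 7, 2, 1 → best response L.
Player 2 against (Up, Beta): payoffs 4, 6, 5 → best response C.
Player 2 against (Down, Alpha): payoffs 3, 2, 5 → best response R.
Player 2 against (Down, Beta): payoffs 4, 8, 5 → best response C.
Player 3 against (Up, L): payoffs 9, 2 → best response Alpha.
Player 3 against (Up, C): payoffs 1, 9 → best response Beta.
Player 3 against (Up, R): payoffs 6, 0 → best response Alpha.
Player 3 against (Down, L): payoffs 6, 2 → best response Alpha.
Player 3 against (Down, C): payoffs 6, 3 → best response Alpha.
Player 3 against (Down, R): payoffs 5, 3 → best response Alpha.
Mutual best responses: (Up, C, Beta).

The unique pure-strategy Nash equilibrium is (Up, C, Beta).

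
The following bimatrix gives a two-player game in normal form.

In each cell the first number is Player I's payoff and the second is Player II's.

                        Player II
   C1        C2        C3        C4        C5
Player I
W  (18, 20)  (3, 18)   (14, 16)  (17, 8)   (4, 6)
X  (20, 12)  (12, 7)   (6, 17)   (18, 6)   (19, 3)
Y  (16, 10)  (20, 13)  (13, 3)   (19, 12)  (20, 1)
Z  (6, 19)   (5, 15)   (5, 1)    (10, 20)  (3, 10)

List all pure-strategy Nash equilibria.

(Y, C2)

(W, C1): Player I can switch to X (18 → 20). Not NE.
(W, C2): Player I can switch to X (3 → 12). Not NE.
(W, C3): Player II can switch to C1 (16 → 20). Not NE.
(W, C4): Player I can switch to X (17 → 18). Not NE.
(W, C5): Player I can switch to X (4 → 19). Not NE.
(X, C1): Player II can switch to C3 (12 → 17). Not NE.
(Y, C2): Player I gets 20, best alternative 12; Player II gets 13, best alternative 12. No profitable deviation — NE.
(The remaining 13 profiles each have a profitable deviation by the same check.)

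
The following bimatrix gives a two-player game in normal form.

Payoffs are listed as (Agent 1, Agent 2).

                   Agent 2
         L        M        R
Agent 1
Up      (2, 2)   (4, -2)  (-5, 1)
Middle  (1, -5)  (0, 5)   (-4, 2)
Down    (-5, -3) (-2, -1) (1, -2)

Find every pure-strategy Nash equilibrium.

For each strategy profile, look for a profitable unilateral deviation.
(Up, L): Agent 1 gets 2, best alternative 1; Agent 2 gets 2, best alternative 1. No profitable deviation — NE.
(Up, M): Agent 2 can switch to L (-2 → 2). Not NE.
(Up, R): Agent 1 can switch to Middle (-5 → -4). Not NE.
(Middle, L): Agent 1 can switch to Up (1 → 2). Not NE.
(Middle, M): Agent 1 can switch to Up (0 → 4). Not NE.
(Middle, R): Agent 1 can switch to Down (-4 → 1). Not NE.
(Down, L): Agent 1 can switch to Up (-5 → 2). Not NE.
(Down, M): Agent 1 can switch to Up (-2 → 4). Not NE.
(Down, R): Agent 2 can switch to M (-2 → -1). Not NE.

Pure NE: (Up, L)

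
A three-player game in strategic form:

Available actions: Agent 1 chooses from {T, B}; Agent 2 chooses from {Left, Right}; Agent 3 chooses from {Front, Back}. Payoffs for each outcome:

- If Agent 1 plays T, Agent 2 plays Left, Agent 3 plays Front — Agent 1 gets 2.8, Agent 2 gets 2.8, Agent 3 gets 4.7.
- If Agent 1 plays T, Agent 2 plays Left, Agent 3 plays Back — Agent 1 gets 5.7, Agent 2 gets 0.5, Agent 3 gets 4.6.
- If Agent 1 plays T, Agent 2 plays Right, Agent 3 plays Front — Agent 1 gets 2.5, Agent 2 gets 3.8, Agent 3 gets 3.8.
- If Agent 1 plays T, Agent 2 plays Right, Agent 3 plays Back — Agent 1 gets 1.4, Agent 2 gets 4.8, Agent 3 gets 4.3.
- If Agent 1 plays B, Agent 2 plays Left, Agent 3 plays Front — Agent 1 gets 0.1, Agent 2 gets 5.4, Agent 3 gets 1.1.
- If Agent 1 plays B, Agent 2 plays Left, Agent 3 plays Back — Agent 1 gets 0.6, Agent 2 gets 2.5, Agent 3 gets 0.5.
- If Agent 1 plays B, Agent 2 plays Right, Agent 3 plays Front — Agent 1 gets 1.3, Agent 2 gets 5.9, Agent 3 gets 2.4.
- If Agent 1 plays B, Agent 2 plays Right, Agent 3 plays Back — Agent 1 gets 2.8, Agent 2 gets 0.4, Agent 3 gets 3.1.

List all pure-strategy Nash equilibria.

Agent 1 against (Left, Front): payoffs 2.8, 0.1 → best response T.
Agent 1 against (Left, Back): payoffs 5.7, 0.6 → best response T.
Agent 1 against (Right, Front): payoffs 2.5, 1.3 → best response T.
Agent 1 against (Right, Back): payoffs 1.4, 2.8 → best response B.
Agent 2 against (T, Front): payoffs 2.8, 3.8 → best response Right.
Agent 2 against (T, Back): payoffs 0.5, 4.8 → best response Right.
Agent 2 against (B, Front): payoffs 5.4, 5.9 → best response Right.
Agent 2 against (B, Back): payoffs 2.5, 0.4 → best response Left.
Agent 3 against (T, Left): payoffs 4.7, 4.6 → best response Front.
Agent 3 against (T, Right): payoffs 3.8, 4.3 → best response Back.
Agent 3 against (B, Left): payoffs 1.1, 0.5 → best response Front.
Agent 3 against (B, Right): payoffs 2.4, 3.1 → best response Back.
No profile is a mutual best response for all players.

This game has no pure Nash equilibrium.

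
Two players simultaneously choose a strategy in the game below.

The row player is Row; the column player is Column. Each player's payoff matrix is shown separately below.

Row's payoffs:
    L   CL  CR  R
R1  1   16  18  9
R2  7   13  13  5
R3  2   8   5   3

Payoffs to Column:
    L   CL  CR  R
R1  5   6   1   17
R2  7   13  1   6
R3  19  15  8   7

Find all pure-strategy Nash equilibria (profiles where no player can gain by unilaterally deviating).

(R1, L): Row can switch to R2 (1 → 7). Not NE.
(R1, CL): Column can switch to R (6 → 17). Not NE.
(R1, CR): Column can switch to L (1 → 5). Not NE.
(R1, R): Row gets 9, best alternative 5; Column gets 17, best alternative 6. No profitable deviation — NE.
(R2, L): Column can switch to CL (7 → 13). Not NE.
(R2, CL): Row can switch to R1 (13 → 16). Not NE.
(R2, CR): Row can switch to R1 (13 → 18). Not NE.
(The remaining 5 profiles each have a profitable deviation by the same check.)

Pure NE: (R1, R)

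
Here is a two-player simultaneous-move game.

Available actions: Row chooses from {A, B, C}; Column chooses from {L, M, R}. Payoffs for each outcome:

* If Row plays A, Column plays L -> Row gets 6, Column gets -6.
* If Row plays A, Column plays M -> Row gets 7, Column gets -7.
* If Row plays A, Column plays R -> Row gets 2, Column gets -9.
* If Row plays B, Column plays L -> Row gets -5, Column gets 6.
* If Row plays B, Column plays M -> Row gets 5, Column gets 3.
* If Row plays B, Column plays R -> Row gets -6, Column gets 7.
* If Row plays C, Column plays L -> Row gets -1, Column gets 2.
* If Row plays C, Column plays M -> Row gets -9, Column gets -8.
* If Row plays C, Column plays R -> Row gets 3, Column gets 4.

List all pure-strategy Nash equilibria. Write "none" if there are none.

Mark each player's best response to every combination of opponents' strategies; a profile where every player is best-responding is a pure Nash equilibrium.
Row against L: payoffs 6, -5, -1 → best response A.
Row against M: payoffs 7, 5, -9 → best response A.
Row against R: payoffs 2, -6, 3 → best response C.
Column against A: payoffs -6, -7, -9 → best response L.
Column against B: payoffs 6, 3, 7 → best response R.
Column against C: payoffs 2, -8, 4 → best response R.
Mutual best responses: (A, L); (C, R).

Pure-strategy Nash equilibria: (A, L), (C, R)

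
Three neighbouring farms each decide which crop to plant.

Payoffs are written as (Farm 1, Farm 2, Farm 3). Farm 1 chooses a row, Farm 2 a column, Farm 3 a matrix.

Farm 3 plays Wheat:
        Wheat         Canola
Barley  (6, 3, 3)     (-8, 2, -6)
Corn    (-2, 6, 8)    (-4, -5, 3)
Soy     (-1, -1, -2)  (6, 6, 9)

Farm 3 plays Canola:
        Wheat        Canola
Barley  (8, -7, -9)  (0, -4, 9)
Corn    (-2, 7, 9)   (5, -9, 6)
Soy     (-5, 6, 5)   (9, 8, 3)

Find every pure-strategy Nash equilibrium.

Farm 1 against (Wheat, Wheat): payoffs 6, -2, -1 → best response Barley.
Farm 1 against (Wheat, Canola): payoffs 8, -2, -5 → best response Barley.
Farm 1 against (Canola, Wheat): payoffs -8, -4, 6 → best response Soy.
Farm 1 against (Canola, Canola): payoffs 0, 5, 9 → best response Soy.
Farm 2 against (Barley, Wheat): payoffs 3, 2 → best response Wheat.
Farm 2 against (Barley, Canola): payoffs -7, -4 → best response Canola.
Farm 2 against (Corn, Wheat): payoffs 6, -5 → best response Wheat.
Farm 2 against (Corn, Canola): payoffs 7, -9 → best response Wheat.
Farm 2 against (Soy, Wheat): payoffs -1, 6 → best response Canola.
Farm 2 against (Soy, Canola): payoffs 6, 8 → best response Canola.
Farm 3 against (Barley, Wheat): payoffs 3, -9 → best response Wheat.
Farm 3 against (Barley, Canola): payoffs -6, 9 → best response Canola.
Farm 3 against (Corn, Wheat): payoffs 8, 9 → best response Canola.
Farm 3 against (Corn, Canola): payoffs 3, 6 → best response Canola.
Farm 3 against (Soy, Wheat): payoffs -2, 5 → best response Canola.
Farm 3 against (Soy, Canola): payoffs 9, 3 → best response Wheat.
Mutual best responses: (Barley, Wheat, Wheat); (Soy, Canola, Wheat).

Pure-strategy Nash equilibria: (Barley, Wheat, Wheat), (Soy, Canola, Wheat)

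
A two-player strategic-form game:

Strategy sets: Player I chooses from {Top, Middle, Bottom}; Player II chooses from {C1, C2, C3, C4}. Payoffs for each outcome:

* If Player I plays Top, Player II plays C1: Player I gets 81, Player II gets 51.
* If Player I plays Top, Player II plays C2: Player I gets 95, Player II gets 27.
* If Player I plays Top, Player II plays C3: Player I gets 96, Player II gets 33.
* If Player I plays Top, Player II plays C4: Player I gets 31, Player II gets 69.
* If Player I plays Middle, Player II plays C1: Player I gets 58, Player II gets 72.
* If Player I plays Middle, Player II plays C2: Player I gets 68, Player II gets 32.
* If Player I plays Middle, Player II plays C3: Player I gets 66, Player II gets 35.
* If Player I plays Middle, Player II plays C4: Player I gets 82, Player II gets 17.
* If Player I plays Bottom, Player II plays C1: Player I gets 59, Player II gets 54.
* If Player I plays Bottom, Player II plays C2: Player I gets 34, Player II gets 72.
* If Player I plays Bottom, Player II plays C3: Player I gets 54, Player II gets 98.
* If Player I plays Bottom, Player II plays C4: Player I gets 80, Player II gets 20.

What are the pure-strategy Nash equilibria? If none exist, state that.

There is no pure-strategy Nash equilibrium.

Player I against C1: payoffs 81, 58, 59 → best response Top.
Player I against C2: payoffs 95, 68, 34 → best response Top.
Player I against C3: payoffs 96, 66, 54 → best response Top.
Player I against C4: payoffs 31, 82, 80 → best response Middle.
Player II against Top: payoffs 51, 27, 33, 69 → best response C4.
Player II against Middle: payoffs 72, 32, 35, 17 → best response C1.
Player II against Bottom: payoffs 54, 72, 98, 20 → best response C3.
No profile is a mutual best response for all players.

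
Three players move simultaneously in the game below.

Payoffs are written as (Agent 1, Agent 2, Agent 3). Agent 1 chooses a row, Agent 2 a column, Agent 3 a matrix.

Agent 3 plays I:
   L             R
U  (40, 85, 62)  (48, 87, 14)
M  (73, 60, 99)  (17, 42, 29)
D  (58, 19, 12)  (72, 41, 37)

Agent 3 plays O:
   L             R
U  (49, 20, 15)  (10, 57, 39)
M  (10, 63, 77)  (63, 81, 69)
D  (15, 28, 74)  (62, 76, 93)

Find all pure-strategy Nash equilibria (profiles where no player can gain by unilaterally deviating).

Pure-strategy Nash equilibria: (M, L, I); (M, R, O)

Agent 1 against (L, I): payoffs 40, 73, 58 → best response M.
Agent 1 against (L, O): payoffs 49, 10, 15 → best response U.
Agent 1 against (R, I): payoffs 48, 17, 72 → best response D.
Agent 1 against (R, O): payoffs 10, 63, 62 → best response M.
Agent 2 against (U, I): payoffs 85, 87 → best response R.
Agent 2 against (U, O): payoffs 20, 57 → best response R.
Agent 2 against (M, I): payoffs 60, 42 → best response L.
Agent 2 against (M, O): payoffs 63, 81 → best response R.
Agent 2 against (D, I): payoffs 19, 41 → best response R.
Agent 2 against (D, O): payoffs 28, 76 → best response R.
Agent 3 against (U, L): payoffs 62, 15 → best response I.
Agent 3 against (U, R): payoffs 14, 39 → best response O.
Agent 3 against (M, L): payoffs 99, 77 → best response I.
Agent 3 against (M, R): payoffs 29, 69 → best response O.
Agent 3 against (D, L): payoffs 12, 74 → best response O.
Agent 3 against (D, R): payoffs 37, 93 → best response O.
Mutual best responses: (M, L, I); (M, R, O).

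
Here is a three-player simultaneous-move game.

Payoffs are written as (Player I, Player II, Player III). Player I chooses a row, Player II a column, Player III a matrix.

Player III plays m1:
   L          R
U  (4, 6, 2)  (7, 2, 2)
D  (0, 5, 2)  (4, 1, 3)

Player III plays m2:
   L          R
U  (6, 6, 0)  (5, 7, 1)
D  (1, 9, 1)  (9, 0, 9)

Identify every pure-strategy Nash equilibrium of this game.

(U, L, m1)

Player I against (L, m1): payoffs 4, 0 → best response U.
Player I against (L, m2): payoffs 6, 1 → best response U.
Player I against (R, m1): payoffs 7, 4 → best response U.
Player I against (R, m2): payoffs 5, 9 → best response D.
Player II against (U, m1): payoffs 6, 2 → best response L.
Player II against (U, m2): payoffs 6, 7 → best response R.
Player II against (D, m1): payoffs 5, 1 → best response L.
Player II against (D, m2): payoffs 9, 0 → best response L.
Player III against (U, L): payoffs 2, 0 → best response m1.
Player III against (U, R): payoffs 2, 1 → best response m1.
Player III against (D, L): payoffs 2, 1 → best response m1.
Player III against (D, R): payoffs 3, 9 → best response m2.
Mutual best responses: (U, L, m1).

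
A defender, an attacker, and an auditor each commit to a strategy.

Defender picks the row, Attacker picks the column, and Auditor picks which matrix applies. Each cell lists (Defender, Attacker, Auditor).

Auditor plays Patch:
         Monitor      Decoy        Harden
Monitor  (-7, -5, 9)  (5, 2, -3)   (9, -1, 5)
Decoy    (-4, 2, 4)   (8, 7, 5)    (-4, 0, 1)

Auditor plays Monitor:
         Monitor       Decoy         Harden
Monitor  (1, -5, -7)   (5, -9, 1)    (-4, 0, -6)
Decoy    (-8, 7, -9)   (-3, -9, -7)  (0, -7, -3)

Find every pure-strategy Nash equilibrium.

(Decoy, Decoy, Patch)

For each player, find the best response to each opponent profile; mutual best responses are the pure NE.
Defender against (Monitor, Patch): payoffs -7, -4 → best response Decoy.
Defender against (Monitor, Monitor): payoffs 1, -8 → best response Monitor.
Defender against (Decoy, Patch): payoffs 5, 8 → best response Decoy.
Defender against (Decoy, Monitor): payoffs 5, -3 → best response Monitor.
Defender against (Harden, Patch): payoffs 9, -4 → best response Monitor.
Defender against (Harden, Monitor): payoffs -4, 0 → best response Decoy.
Attacker against (Monitor, Patch): payoffs -5, 2, -1 → best response Decoy.
Attacker against (Monitor, Monitor): payoffs -5, -9, 0 → best response Harden.
Attacker against (Decoy, Patch): payoffs 2, 7, 0 → best response Decoy.
Attacker against (Decoy, Monitor): payoffs 7, -9, -7 → best response Monitor.
Auditor against (Monitor, Monitor): payoffs 9, -7 → best response Patch.
Auditor against (Monitor, Decoy): payoffs -3, 1 → best response Monitor.
Auditor against (Monitor, Harden): payoffs 5, -6 → best response Patch.
Auditor against (Decoy, Monitor): payoffs 4, -9 → best response Patch.
Auditor against (Decoy, Decoy): payoffs 5, -7 → best response Patch.
Auditor against (Decoy, Harden): payoffs 1, -3 → best response Patch.
Mutual best responses: (Decoy, Decoy, Patch).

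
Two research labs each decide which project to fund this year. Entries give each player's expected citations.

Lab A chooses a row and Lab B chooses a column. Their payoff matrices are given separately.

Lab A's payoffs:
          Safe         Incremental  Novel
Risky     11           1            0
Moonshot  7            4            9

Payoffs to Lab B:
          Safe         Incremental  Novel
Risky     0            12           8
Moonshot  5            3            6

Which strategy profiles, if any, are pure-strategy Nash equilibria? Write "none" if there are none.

Pure NE: (Moonshot, Novel)

(Risky, Safe): Lab B can switch to Incremental (0 → 12). Not NE.
(Risky, Incremental): Lab A can switch to Moonshot (1 → 4). Not NE.
(Risky, Novel): Lab A can switch to Moonshot (0 → 9). Not NE.
(Moonshot, Safe): Lab A can switch to Risky (7 → 11). Not NE.
(Moonshot, Incremental): Lab B can switch to Safe (3 → 5). Not NE.
(Moonshot, Novel): Lab A gets 9, best alternative 0; Lab B gets 6, best alternative 5. No profitable deviation — NE.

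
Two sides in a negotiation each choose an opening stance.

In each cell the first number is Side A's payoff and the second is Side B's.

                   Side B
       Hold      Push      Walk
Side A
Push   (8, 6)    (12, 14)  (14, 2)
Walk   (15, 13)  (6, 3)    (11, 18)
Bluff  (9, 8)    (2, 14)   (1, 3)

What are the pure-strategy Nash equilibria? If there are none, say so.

Pure NE: (Push, Push)

(Push, Hold): Side A can switch to Walk (8 → 15). Not NE.
(Push, Push): Side A gets 12, best alternative 6; Side B gets 14, best alternative 6. No profitable deviation — NE.
(Push, Walk): Side B can switch to Hold (2 → 6). Not NE.
(Walk, Hold): Side B can switch to Walk (13 → 18). Not NE.
(Walk, Push): Side A can switch to Push (6 → 12). Not NE.
(Walk, Walk): Side A can switch to Push (11 → 14). Not NE.
(Bluff, Hold): Side A can switch to Walk (9 → 15). Not NE.
(The remaining 2 profiles each have a profitable deviation by the same check.)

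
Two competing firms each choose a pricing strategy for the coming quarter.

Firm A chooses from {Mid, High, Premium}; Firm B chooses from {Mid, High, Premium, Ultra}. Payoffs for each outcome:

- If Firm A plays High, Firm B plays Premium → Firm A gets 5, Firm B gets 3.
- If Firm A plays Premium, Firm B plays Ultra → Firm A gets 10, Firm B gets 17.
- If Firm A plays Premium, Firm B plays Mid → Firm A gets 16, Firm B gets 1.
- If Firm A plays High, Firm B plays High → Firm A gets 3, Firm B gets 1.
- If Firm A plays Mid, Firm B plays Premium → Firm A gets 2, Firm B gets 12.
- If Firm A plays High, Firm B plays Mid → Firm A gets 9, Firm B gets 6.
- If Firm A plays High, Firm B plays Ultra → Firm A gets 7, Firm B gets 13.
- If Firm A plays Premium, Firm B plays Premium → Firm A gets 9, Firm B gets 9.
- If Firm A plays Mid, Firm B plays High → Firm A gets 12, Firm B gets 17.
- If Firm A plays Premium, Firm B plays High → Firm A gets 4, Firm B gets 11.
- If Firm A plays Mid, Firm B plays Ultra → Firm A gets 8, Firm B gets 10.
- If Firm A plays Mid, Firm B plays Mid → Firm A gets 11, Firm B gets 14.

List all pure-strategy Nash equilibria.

The pure Nash equilibria are (Mid, High) and (Premium, Ultra).

For each strategy profile, look for a profitable unilateral deviation.
(Mid, Mid): Firm A can switch to Premium (11 → 16). Not NE.
(Mid, High): Firm A gets 12, best alternative 4; Firm B gets 17, best alternative 14. No profitable deviation — NE.
(Mid, Premium): Firm A can switch to High (2 → 5). Not NE.
(Mid, Ultra): Firm A can switch to Premium (8 → 10). Not NE.
(High, Mid): Firm A can switch to Mid (9 → 11). Not NE.
(High, High): Firm A can switch to Mid (3 → 12). Not NE.
(High, Premium): Firm A can switch to Premium (5 → 9). Not NE.
(High, Ultra): Firm A can switch to Mid (7 → 8). Not NE.
(Premium, Mid): Firm B can switch to High (1 → 11). Not NE.
(Premium, High): Firm A can switch to Mid (4 → 12). Not NE.
(Premium, Premium): Firm B can switch to High (9 → 11). Not NE.
(Premium, Ultra): Firm A gets 10, best alternative 8; Firm B gets 17, best alternative 11. No profitable deviation — NE.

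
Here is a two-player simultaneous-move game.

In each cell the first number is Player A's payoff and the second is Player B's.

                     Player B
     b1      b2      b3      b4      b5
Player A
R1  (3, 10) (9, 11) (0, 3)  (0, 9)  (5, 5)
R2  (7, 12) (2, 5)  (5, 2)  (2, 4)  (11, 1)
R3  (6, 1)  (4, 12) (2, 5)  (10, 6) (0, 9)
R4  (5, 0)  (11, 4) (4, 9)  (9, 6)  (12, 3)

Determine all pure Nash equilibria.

Mark each player's best response to every combination of opponents' strategies; a profile where every player is best-responding is a pure Nash equilibrium.
Player A against b1: payoffs 3, 7, 6, 5 → best response R2.
Player A against b2: payoffs 9, 2, 4, 11 → best response R4.
Player A against b3: payoffs 0, 5, 2, 4 → best response R2.
Player A against b4: payoffs 0, 2, 10, 9 → best response R3.
Player A against b5: payoffs 5, 11, 0, 12 → best response R4.
Player B against R1: payoffs 10, 11, 3, 9, 5 → best response b2.
Player B against R2: payoffs 12, 5, 2, 4, 1 → best response b1.
Player B against R3: payoffs 1, 12, 5, 6, 9 → best response b2.
Player B against R4: payoffs 0, 4, 9, 6, 3 → best response b3.
Mutual best responses: (R2, b1).

(R2, b1)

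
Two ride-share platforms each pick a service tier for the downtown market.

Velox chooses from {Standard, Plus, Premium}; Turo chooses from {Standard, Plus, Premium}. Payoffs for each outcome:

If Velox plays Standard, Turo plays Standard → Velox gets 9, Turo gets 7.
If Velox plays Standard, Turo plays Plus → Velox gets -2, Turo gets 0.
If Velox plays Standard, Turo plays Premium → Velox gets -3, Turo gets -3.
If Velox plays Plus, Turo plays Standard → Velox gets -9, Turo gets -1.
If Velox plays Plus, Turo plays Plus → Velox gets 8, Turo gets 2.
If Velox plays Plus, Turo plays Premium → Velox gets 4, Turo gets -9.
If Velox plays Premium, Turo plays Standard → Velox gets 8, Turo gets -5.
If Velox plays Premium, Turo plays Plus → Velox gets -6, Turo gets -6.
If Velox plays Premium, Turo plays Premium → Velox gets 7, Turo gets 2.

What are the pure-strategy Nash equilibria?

(Standard, Standard), (Plus, Plus), (Premium, Premium)

For each player, find the best response to each opponent profile; mutual best responses are the pure NE.
Velox against Standard: payoffs 9, -9, 8 → best response Standard.
Velox against Plus: payoffs -2, 8, -6 → best response Plus.
Velox against Premium: payoffs -3, 4, 7 → best response Premium.
Turo against Standard: payoffs 7, 0, -3 → best response Standard.
Turo against Plus: payoffs -1, 2, -9 → best response Plus.
Turo against Premium: payoffs -5, -6, 2 → best response Premium.
Mutual best responses: (Standard, Standard); (Plus, Plus); (Premium, Premium).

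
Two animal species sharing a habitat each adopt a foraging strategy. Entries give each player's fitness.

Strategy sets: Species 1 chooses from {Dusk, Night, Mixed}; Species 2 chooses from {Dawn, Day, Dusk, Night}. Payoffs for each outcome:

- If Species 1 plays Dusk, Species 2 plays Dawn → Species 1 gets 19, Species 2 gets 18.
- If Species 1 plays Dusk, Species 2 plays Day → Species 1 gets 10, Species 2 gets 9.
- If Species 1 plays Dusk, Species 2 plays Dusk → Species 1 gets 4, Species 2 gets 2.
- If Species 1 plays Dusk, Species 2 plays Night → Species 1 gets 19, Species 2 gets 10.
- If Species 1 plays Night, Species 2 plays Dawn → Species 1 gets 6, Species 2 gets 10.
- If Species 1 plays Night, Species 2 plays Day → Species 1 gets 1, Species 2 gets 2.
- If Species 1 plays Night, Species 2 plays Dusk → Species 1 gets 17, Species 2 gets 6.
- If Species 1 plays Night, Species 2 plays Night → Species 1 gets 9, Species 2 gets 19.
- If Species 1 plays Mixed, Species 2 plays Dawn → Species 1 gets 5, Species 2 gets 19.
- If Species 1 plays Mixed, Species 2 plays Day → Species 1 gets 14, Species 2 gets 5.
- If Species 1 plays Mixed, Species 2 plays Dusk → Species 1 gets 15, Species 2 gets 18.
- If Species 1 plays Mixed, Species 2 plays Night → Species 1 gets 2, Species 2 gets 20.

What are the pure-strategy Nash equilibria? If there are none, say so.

Species 1 against Dawn: payoffs 19, 6, 5 → best response Dusk.
Species 1 against Day: payoffs 10, 1, 14 → best response Mixed.
Species 1 against Dusk: payoffs 4, 17, 15 → best response Night.
Species 1 against Night: payoffs 19, 9, 2 → best response Dusk.
Species 2 against Dusk: payoffs 18, 9, 2, 10 → best response Dawn.
Species 2 against Night: payoffs 10, 2, 6, 19 → best response Night.
Species 2 against Mixed: payoffs 19, 5, 18, 20 → best response Night.
Mutual best responses: (Dusk, Dawn).

Pure NE: (Dusk, Dawn)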